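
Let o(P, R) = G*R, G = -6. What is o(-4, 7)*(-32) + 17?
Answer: 1361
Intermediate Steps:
o(P, R) = -6*R
o(-4, 7)*(-32) + 17 = -6*7*(-32) + 17 = -42*(-32) + 17 = 1344 + 17 = 1361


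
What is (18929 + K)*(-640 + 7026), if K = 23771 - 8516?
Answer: 218299024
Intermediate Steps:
K = 15255
(18929 + K)*(-640 + 7026) = (18929 + 15255)*(-640 + 7026) = 34184*6386 = 218299024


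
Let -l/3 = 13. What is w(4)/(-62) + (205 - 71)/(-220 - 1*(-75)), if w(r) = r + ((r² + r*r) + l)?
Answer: -7873/8990 ≈ -0.87575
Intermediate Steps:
l = -39 (l = -3*13 = -39)
w(r) = -39 + r + 2*r² (w(r) = r + ((r² + r*r) - 39) = r + ((r² + r²) - 39) = r + (2*r² - 39) = r + (-39 + 2*r²) = -39 + r + 2*r²)
w(4)/(-62) + (205 - 71)/(-220 - 1*(-75)) = (-39 + 4 + 2*4²)/(-62) + (205 - 71)/(-220 - 1*(-75)) = (-39 + 4 + 2*16)*(-1/62) + 134/(-220 + 75) = (-39 + 4 + 32)*(-1/62) + 134/(-145) = -3*(-1/62) + 134*(-1/145) = 3/62 - 134/145 = -7873/8990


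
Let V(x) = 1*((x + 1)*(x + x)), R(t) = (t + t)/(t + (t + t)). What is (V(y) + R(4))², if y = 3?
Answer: 5476/9 ≈ 608.44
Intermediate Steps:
R(t) = ⅔ (R(t) = (2*t)/(t + 2*t) = (2*t)/((3*t)) = (2*t)*(1/(3*t)) = ⅔)
V(x) = 2*x*(1 + x) (V(x) = 1*((1 + x)*(2*x)) = 1*(2*x*(1 + x)) = 2*x*(1 + x))
(V(y) + R(4))² = (2*3*(1 + 3) + ⅔)² = (2*3*4 + ⅔)² = (24 + ⅔)² = (74/3)² = 5476/9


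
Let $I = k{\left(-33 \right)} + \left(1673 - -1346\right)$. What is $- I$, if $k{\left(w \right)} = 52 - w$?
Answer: $-3104$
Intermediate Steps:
$I = 3104$ ($I = \left(52 - -33\right) + \left(1673 - -1346\right) = \left(52 + 33\right) + \left(1673 + 1346\right) = 85 + 3019 = 3104$)
$- I = \left(-1\right) 3104 = -3104$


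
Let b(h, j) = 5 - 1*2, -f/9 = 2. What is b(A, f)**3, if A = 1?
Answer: 27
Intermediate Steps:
f = -18 (f = -9*2 = -18)
b(h, j) = 3 (b(h, j) = 5 - 2 = 3)
b(A, f)**3 = 3**3 = 27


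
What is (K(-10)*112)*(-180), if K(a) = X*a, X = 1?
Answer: 201600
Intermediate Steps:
K(a) = a (K(a) = 1*a = a)
(K(-10)*112)*(-180) = -10*112*(-180) = -1120*(-180) = 201600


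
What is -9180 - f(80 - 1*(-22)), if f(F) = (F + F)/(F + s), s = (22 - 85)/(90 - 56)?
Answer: -10421612/1135 ≈ -9182.0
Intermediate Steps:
s = -63/34 ≈ -1.8529
f(F) = 2*F/(-63/34 + F) (f(F) = (F + F)/(F - 63/34) = (2*F)/(-63/34 + F) = 2*F/(-63/34 + F))
-9180 - f(80 - 1*(-22)) = -9180 - 68*(80 - 1*(-22))/(-63 + 34*(80 - 1*(-22))) = -9180 - 68*(80 + 22)/(-63 + 34*(80 + 22)) = -9180 - 68*102/(-63 + 34*102) = -9180 - 68*102/(-63 + 3468) = -9180 - 68*102/3405 = -9180 - 1*2312/1135 = -9180 - 2312/1135 = -10421612/1135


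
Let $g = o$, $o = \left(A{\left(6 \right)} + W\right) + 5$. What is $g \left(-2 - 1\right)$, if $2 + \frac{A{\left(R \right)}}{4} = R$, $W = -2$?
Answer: $-57$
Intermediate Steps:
$A{\left(R \right)} = -8 + 4 R$
$o = 19$ ($o = \left(\left(-8 + 4 \cdot 6\right) - 2\right) + 5 = \left(\left(-8 + 24\right) - 2\right) + 5 = \left(16 - 2\right) + 5 = 14 + 5 = 19$)
$g = 19$
$g \left(-2 - 1\right) = 19 \left(-2 - 1\right) = 19 \left(-3\right) = -57$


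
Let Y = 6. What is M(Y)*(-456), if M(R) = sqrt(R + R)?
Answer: -912*sqrt(3) ≈ -1579.6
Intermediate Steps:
M(R) = sqrt(2)*sqrt(R) (M(R) = sqrt(2*R) = sqrt(2)*sqrt(R))
M(Y)*(-456) = (sqrt(2)*sqrt(6))*(-456) = (2*sqrt(3))*(-456) = -912*sqrt(3)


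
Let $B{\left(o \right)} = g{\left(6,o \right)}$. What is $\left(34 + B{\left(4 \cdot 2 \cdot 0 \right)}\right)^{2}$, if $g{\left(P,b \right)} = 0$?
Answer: $1156$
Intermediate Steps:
$B{\left(o \right)} = 0$
$\left(34 + B{\left(4 \cdot 2 \cdot 0 \right)}\right)^{2} = \left(34 + 0\right)^{2} = 34^{2} = 1156$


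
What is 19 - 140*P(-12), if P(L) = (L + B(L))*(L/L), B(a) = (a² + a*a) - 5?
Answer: -37921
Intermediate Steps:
B(a) = -5 + 2*a² (B(a) = (a² + a²) - 5 = 2*a² - 5 = -5 + 2*a²)
P(L) = -5 + L + 2*L² (P(L) = (L + (-5 + 2*L²))*(L/L) = (-5 + L + 2*L²)*1 = -5 + L + 2*L²)
19 - 140*P(-12) = 19 - 140*(-5 - 12 + 2*(-12)²) = 19 - 140*(-5 - 12 + 2*144) = 19 - 140*(-5 - 12 + 288) = 19 - 140*271 = 19 - 37940 = -37921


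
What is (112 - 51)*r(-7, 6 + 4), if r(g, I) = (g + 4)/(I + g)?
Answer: -61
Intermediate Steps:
r(g, I) = (4 + g)/(I + g)
(112 - 51)*r(-7, 6 + 4) = (112 - 51)*((4 - 7)/((6 + 4) - 7)) = 61*(-3/(10 - 7)) = 61*(-3/3) = 61*((⅓)*(-3)) = 61*(-1) = -61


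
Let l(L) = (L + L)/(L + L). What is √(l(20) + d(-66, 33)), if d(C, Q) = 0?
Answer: 1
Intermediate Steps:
l(L) = 1 (l(L) = (2*L)/((2*L)) = (2*L)*(1/(2*L)) = 1)
√(l(20) + d(-66, 33)) = √(1 + 0) = √1 = 1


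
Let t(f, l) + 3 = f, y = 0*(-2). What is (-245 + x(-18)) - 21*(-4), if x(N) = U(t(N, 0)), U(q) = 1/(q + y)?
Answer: -3382/21 ≈ -161.05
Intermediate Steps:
y = 0
t(f, l) = -3 + f
U(q) = 1/q (U(q) = 1/(q + 0) = 1/q)
x(N) = 1/(-3 + N)
(-245 + x(-18)) - 21*(-4) = (-245 + 1/(-3 - 18)) - 21*(-4) = (-245 + 1/(-21)) + 84 = (-245 - 1/21) + 84 = -5146/21 + 84 = -3382/21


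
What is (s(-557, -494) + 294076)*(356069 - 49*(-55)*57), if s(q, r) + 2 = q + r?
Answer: 149349134732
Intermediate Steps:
s(q, r) = -2 + q + r (s(q, r) = -2 + (q + r) = -2 + q + r)
(s(-557, -494) + 294076)*(356069 - 49*(-55)*57) = ((-2 - 557 - 494) + 294076)*(356069 - 49*(-55)*57) = (-1053 + 294076)*(356069 + 2695*57) = 293023*(356069 + 153615) = 293023*509684 = 149349134732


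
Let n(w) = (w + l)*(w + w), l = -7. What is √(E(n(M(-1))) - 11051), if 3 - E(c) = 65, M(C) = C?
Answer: I*√11113 ≈ 105.42*I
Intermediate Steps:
n(w) = 2*w*(-7 + w) (n(w) = (w - 7)*(w + w) = (-7 + w)*(2*w) = 2*w*(-7 + w))
E(c) = -62 (E(c) = 3 - 1*65 = 3 - 65 = -62)
√(E(n(M(-1))) - 11051) = √(-62 - 11051) = √(-11113) = I*√11113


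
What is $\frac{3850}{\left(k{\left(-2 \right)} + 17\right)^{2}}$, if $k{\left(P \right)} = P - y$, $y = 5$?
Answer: $\frac{77}{2} \approx 38.5$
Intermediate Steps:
$k{\left(P \right)} = -5 + P$ ($k{\left(P \right)} = P - 5 = -5 + P$)
$\frac{3850}{\left(k{\left(-2 \right)} + 17\right)^{2}} = \frac{3850}{\left(\left(-5 - 2\right) + 17\right)^{2}} = \frac{3850}{\left(-7 + 17\right)^{2}} = \frac{3850}{10^{2}} = \frac{3850}{100} = 3850 \cdot \frac{1}{100} = \frac{77}{2}$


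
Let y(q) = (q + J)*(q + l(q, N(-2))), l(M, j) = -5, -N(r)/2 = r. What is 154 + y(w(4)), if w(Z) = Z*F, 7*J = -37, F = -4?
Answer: 601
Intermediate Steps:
N(r) = -2*r
J = -37/7 (J = (⅐)*(-37) = -37/7 ≈ -5.2857)
w(Z) = -4*Z (w(Z) = Z*(-4) = -4*Z)
y(q) = (-5 + q)*(-37/7 + q) (y(q) = (q - 37/7)*(q - 5) = (-37/7 + q)*(-5 + q) = (-5 + q)*(-37/7 + q))
154 + y(w(4)) = 154 + (185/7 + (-4*4)² - (-288)*4/7) = 154 + (185/7 + (-16)² - 72/7*(-16)) = 154 + (185/7 + 256 + 1152/7) = 154 + 447 = 601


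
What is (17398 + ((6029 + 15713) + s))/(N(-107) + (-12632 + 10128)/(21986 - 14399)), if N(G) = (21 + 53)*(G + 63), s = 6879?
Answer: -349146153/24705776 ≈ -14.132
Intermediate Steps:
N(G) = 4662 + 74*G (N(G) = 74*(63 + G) = 4662 + 74*G)
(17398 + ((6029 + 15713) + s))/(N(-107) + (-12632 + 10128)/(21986 - 14399)) = (17398 + ((6029 + 15713) + 6879))/((4662 + 74*(-107)) + (-12632 + 10128)/(21986 - 14399)) = (17398 + (21742 + 6879))/((4662 - 7918) - 2504/7587) = (17398 + 28621)/(-3256 - 2504*1/7587) = 46019/(-3256 - 2504/7587) = 46019/(-24705776/7587) = 46019*(-7587/24705776) = -349146153/24705776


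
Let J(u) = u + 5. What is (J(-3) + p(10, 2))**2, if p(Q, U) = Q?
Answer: 144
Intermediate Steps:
J(u) = 5 + u
(J(-3) + p(10, 2))**2 = ((5 - 3) + 10)**2 = (2 + 10)**2 = 12**2 = 144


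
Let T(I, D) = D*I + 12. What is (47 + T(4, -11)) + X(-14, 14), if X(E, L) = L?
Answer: 29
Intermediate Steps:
T(I, D) = 12 + D*I
(47 + T(4, -11)) + X(-14, 14) = (47 + (12 - 11*4)) + 14 = (47 + (12 - 44)) + 14 = (47 - 32) + 14 = 15 + 14 = 29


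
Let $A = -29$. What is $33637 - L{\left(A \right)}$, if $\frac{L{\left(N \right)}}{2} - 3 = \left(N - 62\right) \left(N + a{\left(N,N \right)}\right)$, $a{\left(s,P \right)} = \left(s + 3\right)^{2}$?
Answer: $151385$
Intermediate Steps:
$a{\left(s,P \right)} = \left(3 + s\right)^{2}$
$L{\left(N \right)} = 6 + 2 \left(-62 + N\right) \left(N + \left(3 + N\right)^{2}\right)$ ($L{\left(N \right)} = 6 + 2 \left(N - 62\right) \left(N + \left(3 + N\right)^{2}\right) = 6 + 2 \left(-62 + N\right) \left(N + \left(3 + N\right)^{2}\right)$)
$33637 - L{\left(A \right)} = 33637 - \left(-1110 - -24650 - 110 \left(-29\right)^{2} + 2 \left(-29\right)^{3}\right) = 33637 - \left(-1110 + 24650 - 92510 + 2 \left(-24389\right)\right) = 33637 - \left(-1110 + 24650 - 92510 - 48778\right) = 33637 - -117748 = 33637 + 117748 = 151385$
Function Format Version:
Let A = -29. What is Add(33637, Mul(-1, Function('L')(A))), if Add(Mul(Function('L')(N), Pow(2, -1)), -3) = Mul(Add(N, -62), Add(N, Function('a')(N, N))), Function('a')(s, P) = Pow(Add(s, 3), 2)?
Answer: 151385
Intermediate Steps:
Function('a')(s, P) = Pow(Add(3, s), 2)
Function('L')(N) = Add(6, Mul(2, Add(-62, N), Add(N, Pow(Add(3, N), 2)))) (Function('L')(N) = Add(6, Mul(2, Mul(Add(N, -62), Add(N, Pow(Add(3, N), 2))))) = Add(6, Mul(2, Mul(Add(-62, N), Add(N, Pow(Add(3, N), 2))))) = Add(6, Mul(2, Add(-62, N), Add(N, Pow(Add(3, N), 2)))))
Add(33637, Mul(-1, Function('L')(A))) = Add(33637, Mul(-1, Add(-1110, Mul(-850, -29), Mul(-110, Pow(-29, 2)), Mul(2, Pow(-29, 3))))) = Add(33637, Mul(-1, Add(-1110, 24650, Mul(-110, 841), Mul(2, -24389)))) = Add(33637, Mul(-1, Add(-1110, 24650, -92510, -48778))) = Add(33637, Mul(-1, -117748)) = Add(33637, 117748) = 151385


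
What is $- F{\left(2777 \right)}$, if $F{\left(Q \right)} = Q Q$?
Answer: $-7711729$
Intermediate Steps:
$F{\left(Q \right)} = Q^{2}$
$- F{\left(2777 \right)} = - 2777^{2} = \left(-1\right) 7711729 = -7711729$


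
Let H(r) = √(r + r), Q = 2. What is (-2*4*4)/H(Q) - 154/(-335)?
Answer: -5206/335 ≈ -15.540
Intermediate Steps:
H(r) = √2*√r (H(r) = √(2*r) = √2*√r)
(-2*4*4)/H(Q) - 154/(-335) = (-2*4*4)/((√2*√2)) - 154/(-335) = -8*4/2 - 154*(-1/335) = -32*½ + 154/335 = -16 + 154/335 = -5206/335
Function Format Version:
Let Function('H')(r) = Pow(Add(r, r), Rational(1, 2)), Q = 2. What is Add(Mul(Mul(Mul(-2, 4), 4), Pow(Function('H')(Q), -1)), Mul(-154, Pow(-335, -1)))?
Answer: Rational(-5206, 335) ≈ -15.540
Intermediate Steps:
Function('H')(r) = Mul(Pow(2, Rational(1, 2)), Pow(r, Rational(1, 2))) (Function('H')(r) = Pow(Mul(2, r), Rational(1, 2)) = Mul(Pow(2, Rational(1, 2)), Pow(r, Rational(1, 2))))
Add(Mul(Mul(Mul(-2, 4), 4), Pow(Function('H')(Q), -1)), Mul(-154, Pow(-335, -1))) = Add(Mul(Mul(Mul(-2, 4), 4), Pow(Mul(Pow(2, Rational(1, 2)), Pow(2, Rational(1, 2))), -1)), Mul(-154, Pow(-335, -1))) = Add(Mul(Mul(-8, 4), Pow(2, -1)), Mul(-154, Rational(-1, 335))) = Add(Mul(-32, Rational(1, 2)), Rational(154, 335)) = Add(-16, Rational(154, 335)) = Rational(-5206, 335)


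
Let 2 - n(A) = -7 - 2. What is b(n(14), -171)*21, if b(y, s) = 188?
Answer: 3948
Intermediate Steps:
n(A) = 11 (n(A) = 2 - (-7 - 2) = 2 - 1*(-9) = 2 + 9 = 11)
b(n(14), -171)*21 = 188*21 = 3948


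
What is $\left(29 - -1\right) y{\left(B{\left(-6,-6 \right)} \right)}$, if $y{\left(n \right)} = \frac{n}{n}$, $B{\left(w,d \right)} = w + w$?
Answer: $30$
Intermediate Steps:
$B{\left(w,d \right)} = 2 w$
$y{\left(n \right)} = 1$
$\left(29 - -1\right) y{\left(B{\left(-6,-6 \right)} \right)} = \left(29 - -1\right) 1 = \left(29 + 1\right) 1 = 30 \cdot 1 = 30$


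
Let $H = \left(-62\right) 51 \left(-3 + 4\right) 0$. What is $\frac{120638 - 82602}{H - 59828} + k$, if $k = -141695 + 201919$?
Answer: $\frac{900760859}{14957} \approx 60223.0$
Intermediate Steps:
$H = 0$ ($H = - 3162 \cdot 1 \cdot 0 = \left(-3162\right) 0 = 0$)
$k = 60224$
$\frac{120638 - 82602}{H - 59828} + k = \frac{120638 - 82602}{0 - 59828} + 60224 = \frac{38036}{-59828} + 60224 = 38036 \left(- \frac{1}{59828}\right) + 60224 = - \frac{9509}{14957} + 60224 = \frac{900760859}{14957}$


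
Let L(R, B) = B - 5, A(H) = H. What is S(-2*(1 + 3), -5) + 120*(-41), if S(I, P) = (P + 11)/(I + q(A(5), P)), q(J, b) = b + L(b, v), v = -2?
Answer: -49203/10 ≈ -4920.3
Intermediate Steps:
L(R, B) = -5 + B
q(J, b) = -7 + b (q(J, b) = b + (-5 - 2) = b - 7 = -7 + b)
S(I, P) = (11 + P)/(-7 + I + P) (S(I, P) = (P + 11)/(I + (-7 + P)) = (11 + P)/(-7 + I + P))
S(-2*(1 + 3), -5) + 120*(-41) = (11 - 5)/(-7 - 2*(1 + 3) - 5) + 120*(-41) = 6/(-7 - 2*4 - 5) - 4920 = 6/(-7 - 8 - 5) - 4920 = 6/(-20) - 4920 = -1/20*6 - 4920 = -3/10 - 4920 = -49203/10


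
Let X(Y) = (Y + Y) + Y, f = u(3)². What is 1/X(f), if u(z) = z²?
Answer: 1/243 ≈ 0.0041152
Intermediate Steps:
f = 81 (f = (3²)² = 9² = 81)
X(Y) = 3*Y (X(Y) = 2*Y + Y = 3*Y)
1/X(f) = 1/(3*81) = 1/243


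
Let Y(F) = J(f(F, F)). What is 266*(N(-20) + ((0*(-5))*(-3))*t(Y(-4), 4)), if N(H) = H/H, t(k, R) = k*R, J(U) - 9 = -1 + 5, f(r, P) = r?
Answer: 266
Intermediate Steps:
J(U) = 13 (J(U) = 9 + (-1 + 5) = 9 + 4 = 13)
Y(F) = 13
t(k, R) = R*k
N(H) = 1
266*(N(-20) + ((0*(-5))*(-3))*t(Y(-4), 4)) = 266*(1 + ((0*(-5))*(-3))*(4*13)) = 266*(1 + (0*(-3))*52) = 266*(1 + 0*52) = 266*(1 + 0) = 266*1 = 266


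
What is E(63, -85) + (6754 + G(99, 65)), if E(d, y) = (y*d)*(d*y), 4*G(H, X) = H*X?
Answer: 114737551/4 ≈ 2.8684e+7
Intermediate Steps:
G(H, X) = H*X/4 (G(H, X) = (H*X)/4 = H*X/4)
E(d, y) = d**2*y**2 (E(d, y) = (d*y)*(d*y) = d**2*y**2)
E(63, -85) + (6754 + G(99, 65)) = 63**2*(-85)**2 + (6754 + (1/4)*99*65) = 3969*7225 + (6754 + 6435/4) = 28676025 + 33451/4 = 114737551/4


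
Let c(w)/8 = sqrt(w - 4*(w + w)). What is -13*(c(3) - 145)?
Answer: 1885 - 104*I*sqrt(21) ≈ 1885.0 - 476.59*I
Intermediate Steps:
c(w) = 8*sqrt(7)*sqrt(-w) (c(w) = 8*sqrt(w - 4*(w + w)) = 8*sqrt(w - 8*w) = 8*sqrt(-7*w) = 8*(sqrt(7)*sqrt(-w)) = 8*sqrt(7)*sqrt(-w))
-13*(c(3) - 145) = -13*(8*sqrt(7)*sqrt(-1*3) - 145) = -13*(8*sqrt(7)*sqrt(-3) - 145) = -13*(8*sqrt(7)*(I*sqrt(3)) - 145) = -13*(8*I*sqrt(21) - 145) = -13*(-145 + 8*I*sqrt(21)) = 1885 - 104*I*sqrt(21)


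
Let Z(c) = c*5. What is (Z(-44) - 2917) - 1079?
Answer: -4216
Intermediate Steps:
Z(c) = 5*c
(Z(-44) - 2917) - 1079 = (5*(-44) - 2917) - 1079 = (-220 - 2917) - 1079 = -3137 - 1079 = -4216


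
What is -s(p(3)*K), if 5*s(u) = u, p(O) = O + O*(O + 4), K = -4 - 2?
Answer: 144/5 ≈ 28.800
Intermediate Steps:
K = -6
p(O) = O + O*(4 + O)
s(u) = u/5
-s(p(3)*K) = -(3*(5 + 3))*(-6)/5 = -(3*8)*(-6)/5 = -24*(-6)/5 = -(-144)/5 = -1*(-144/5) = 144/5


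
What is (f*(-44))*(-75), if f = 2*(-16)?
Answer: -105600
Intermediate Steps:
f = -32
(f*(-44))*(-75) = -32*(-44)*(-75) = 1408*(-75) = -105600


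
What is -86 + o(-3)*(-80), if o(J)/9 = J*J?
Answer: -6566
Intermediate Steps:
o(J) = 9*J² (o(J) = 9*(J*J) = 9*J²)
-86 + o(-3)*(-80) = -86 + (9*(-3)²)*(-80) = -86 + (9*9)*(-80) = -86 + 81*(-80) = -86 - 6480 = -6566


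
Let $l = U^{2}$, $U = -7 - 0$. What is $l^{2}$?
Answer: $2401$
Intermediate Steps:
$U = -7$ ($U = -7 + 0 = -7$)
$l = 49$ ($l = \left(-7\right)^{2} = 49$)
$l^{2} = 49^{2} = 2401$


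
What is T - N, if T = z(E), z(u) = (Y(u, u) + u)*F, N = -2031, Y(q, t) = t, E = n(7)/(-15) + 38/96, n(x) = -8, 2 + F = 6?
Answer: 61153/30 ≈ 2038.4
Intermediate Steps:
F = 4 (F = -2 + 6 = 4)
E = 223/240 (E = -8/(-15) + 38/96 = -8*(-1/15) + 38*(1/96) = 8/15 + 19/48 = 223/240 ≈ 0.92917)
z(u) = 8*u (z(u) = (u + u)*4 = (2*u)*4 = 8*u)
T = 223/30 (T = 8*(223/240) = 223/30 ≈ 7.4333)
T - N = 223/30 - 1*(-2031) = 223/30 + 2031 = 61153/30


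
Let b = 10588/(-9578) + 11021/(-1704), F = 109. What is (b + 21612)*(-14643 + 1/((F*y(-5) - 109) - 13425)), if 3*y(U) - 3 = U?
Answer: -35126832231839809867/111036604640 ≈ -3.1635e+8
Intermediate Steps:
y(U) = 1 + U/3
b = -61800545/8160456 (b = 10588*(-1/9578) + 11021*(-1/1704) = -5294/4789 - 11021/1704 = -61800545/8160456 ≈ -7.5732)
(b + 21612)*(-14643 + 1/((F*y(-5) - 109) - 13425)) = (-61800545/8160456 + 21612)*(-14643 + 1/((109*(1 + (⅓)*(-5)) - 109) - 13425)) = 176301974527*(-14643 + 1/((109*(1 - 5/3) - 109) - 13425))/8160456 = 176301974527*(-14643 + 1/((109*(-⅔) - 109) - 13425))/8160456 = 176301974527*(-14643 + 1/((-218/3 - 109) - 13425))/8160456 = 176301974527*(-14643 + 1/(-545/3 - 13425))/8160456 = 176301974527*(-14643 + 1/(-40820/3))/8160456 = 176301974527*(-14643 - 3/40820)/8160456 = (176301974527/8160456)*(-597727263/40820) = -35126832231839809867/111036604640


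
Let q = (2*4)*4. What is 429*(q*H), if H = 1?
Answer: 13728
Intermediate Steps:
q = 32 (q = 8*4 = 32)
429*(q*H) = 429*(32*1) = 429*32 = 13728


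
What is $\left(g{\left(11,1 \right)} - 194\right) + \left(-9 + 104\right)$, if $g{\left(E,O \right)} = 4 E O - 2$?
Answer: $-57$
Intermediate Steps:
$g{\left(E,O \right)} = -2 + 4 E O$ ($g{\left(E,O \right)} = 4 E O - 2 = -2 + 4 E O$)
$\left(g{\left(11,1 \right)} - 194\right) + \left(-9 + 104\right) = \left(\left(-2 + 4 \cdot 11 \cdot 1\right) - 194\right) + \left(-9 + 104\right) = \left(\left(-2 + 44\right) - 194\right) + 95 = \left(42 - 194\right) + 95 = -152 + 95 = -57$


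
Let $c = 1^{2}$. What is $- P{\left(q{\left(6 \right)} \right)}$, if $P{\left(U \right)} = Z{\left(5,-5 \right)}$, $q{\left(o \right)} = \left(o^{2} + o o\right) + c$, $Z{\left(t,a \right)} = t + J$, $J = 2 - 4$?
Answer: $-3$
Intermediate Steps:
$c = 1$
$J = -2$ ($J = 2 - 4 = -2$)
$Z{\left(t,a \right)} = -2 + t$ ($Z{\left(t,a \right)} = t - 2 = -2 + t$)
$q{\left(o \right)} = 1 + 2 o^{2}$ ($q{\left(o \right)} = \left(o^{2} + o o\right) + 1 = \left(o^{2} + o^{2}\right) + 1 = 2 o^{2} + 1 = 1 + 2 o^{2}$)
$P{\left(U \right)} = 3$ ($P{\left(U \right)} = -2 + 5 = 3$)
$- P{\left(q{\left(6 \right)} \right)} = \left(-1\right) 3 = -3$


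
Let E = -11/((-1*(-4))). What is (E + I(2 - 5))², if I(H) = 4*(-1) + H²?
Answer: 81/16 ≈ 5.0625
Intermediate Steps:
I(H) = -4 + H²
E = -11/4 ≈ -2.7500
(E + I(2 - 5))² = (-11/4 + (-4 + (2 - 5)²))² = (-11/4 + (-4 + (-3)²))² = (-11/4 + (-4 + 9))² = (-11/4 + 5)² = (9/4)² = 81/16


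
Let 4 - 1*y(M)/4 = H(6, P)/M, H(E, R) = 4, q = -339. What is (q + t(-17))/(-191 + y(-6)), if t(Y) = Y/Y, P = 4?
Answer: 1014/517 ≈ 1.9613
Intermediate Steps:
t(Y) = 1
y(M) = 16 - 16/M
(q + t(-17))/(-191 + y(-6)) = (-339 + 1)/(-191 + (16 - 16/(-6))) = -338/(-191 + (16 - 16*(-1/6))) = -338/(-191 + (16 + 8/3)) = -338/(-191 + 56/3) = -338/(-517/3) = -338*(-3/517) = 1014/517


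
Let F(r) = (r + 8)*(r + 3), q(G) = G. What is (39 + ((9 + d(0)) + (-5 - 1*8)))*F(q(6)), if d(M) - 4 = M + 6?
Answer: 5670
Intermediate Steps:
F(r) = (3 + r)*(8 + r) (F(r) = (8 + r)*(3 + r) = (3 + r)*(8 + r))
d(M) = 10 + M (d(M) = 4 + (M + 6) = 4 + (6 + M) = 10 + M)
(39 + ((9 + d(0)) + (-5 - 1*8)))*F(q(6)) = (39 + ((9 + (10 + 0)) + (-5 - 1*8)))*(24 + 6**2 + 11*6) = (39 + ((9 + 10) + (-5 - 8)))*(24 + 36 + 66) = (39 + (19 - 13))*126 = (39 + 6)*126 = 45*126 = 5670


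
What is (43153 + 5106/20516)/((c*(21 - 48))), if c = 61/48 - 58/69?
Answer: -3541328216/953325 ≈ -3714.7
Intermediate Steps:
c = 475/1104 (c = 61*(1/48) - 58*1/69 = 61/48 - 58/69 = 475/1104 ≈ 0.43025)
(43153 + 5106/20516)/((c*(21 - 48))) = (43153 + 5106/20516)/((475*(21 - 48)/1104)) = (43153 + 5106*(1/20516))/(((475/1104)*(-27))) = (43153 + 111/446)/(-4275/368) = (19246349/446)*(-368/4275) = -3541328216/953325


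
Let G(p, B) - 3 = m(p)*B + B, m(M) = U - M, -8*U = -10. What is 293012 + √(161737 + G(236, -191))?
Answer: 293012 + √825545/2 ≈ 2.9347e+5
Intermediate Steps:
U = 5/4 (U = -⅛*(-10) = 5/4 ≈ 1.2500)
m(M) = 5/4 - M
G(p, B) = 3 + B + B*(5/4 - p) (G(p, B) = 3 + ((5/4 - p)*B + B) = 3 + (B*(5/4 - p) + B) = 3 + (B + B*(5/4 - p)) = 3 + B + B*(5/4 - p))
293012 + √(161737 + G(236, -191)) = 293012 + √(161737 + (3 + (9/4)*(-191) - 1*(-191)*236)) = 293012 + √(161737 + (3 - 1719/4 + 45076)) = 293012 + √(161737 + 178597/4) = 293012 + √(825545/4) = 293012 + √825545/2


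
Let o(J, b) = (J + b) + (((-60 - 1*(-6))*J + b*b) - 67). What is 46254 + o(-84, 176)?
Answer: 81791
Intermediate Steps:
o(J, b) = -67 + b + b² - 53*J (o(J, b) = (J + b) + (((-60 + 6)*J + b²) - 67) = (J + b) + ((-54*J + b²) - 67) = (J + b) + ((b² - 54*J) - 67) = (J + b) + (-67 + b² - 54*J) = -67 + b + b² - 53*J)
46254 + o(-84, 176) = 46254 + (-67 + 176 + 176² - 53*(-84)) = 46254 + (-67 + 176 + 30976 + 4452) = 46254 + 35537 = 81791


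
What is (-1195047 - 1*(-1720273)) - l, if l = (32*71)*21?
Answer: 477514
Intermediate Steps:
l = 47712 (l = 2272*21 = 47712)
(-1195047 - 1*(-1720273)) - l = (-1195047 - 1*(-1720273)) - 1*47712 = (-1195047 + 1720273) - 47712 = 525226 - 47712 = 477514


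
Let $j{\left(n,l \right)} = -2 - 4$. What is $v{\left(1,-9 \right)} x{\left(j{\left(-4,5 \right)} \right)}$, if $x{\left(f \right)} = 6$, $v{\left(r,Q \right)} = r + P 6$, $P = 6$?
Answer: $222$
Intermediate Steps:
$v{\left(r,Q \right)} = 36 + r$ ($v{\left(r,Q \right)} = r + 6 \cdot 6 = r + 36 = 36 + r$)
$j{\left(n,l \right)} = -6$
$v{\left(1,-9 \right)} x{\left(j{\left(-4,5 \right)} \right)} = \left(36 + 1\right) 6 = 37 \cdot 6 = 222$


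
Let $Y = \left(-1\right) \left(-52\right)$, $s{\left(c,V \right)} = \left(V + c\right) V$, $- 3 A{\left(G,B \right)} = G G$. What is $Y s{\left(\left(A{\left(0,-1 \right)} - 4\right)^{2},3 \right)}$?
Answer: $2964$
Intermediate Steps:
$A{\left(G,B \right)} = - \frac{G^{2}}{3}$ ($A{\left(G,B \right)} = - \frac{G G}{3} = - \frac{G^{2}}{3}$)
$s{\left(c,V \right)} = V \left(V + c\right)$
$Y = 52$
$Y s{\left(\left(A{\left(0,-1 \right)} - 4\right)^{2},3 \right)} = 52 \cdot 3 \left(3 + \left(- \frac{0^{2}}{3} - 4\right)^{2}\right) = 52 \cdot 3 \left(3 + \left(\left(- \frac{1}{3}\right) 0 - 4\right)^{2}\right) = 52 \cdot 3 \left(3 + \left(0 - 4\right)^{2}\right) = 52 \cdot 3 \left(3 + \left(-4\right)^{2}\right) = 52 \cdot 3 \left(3 + 16\right) = 52 \cdot 3 \cdot 19 = 52 \cdot 57 = 2964$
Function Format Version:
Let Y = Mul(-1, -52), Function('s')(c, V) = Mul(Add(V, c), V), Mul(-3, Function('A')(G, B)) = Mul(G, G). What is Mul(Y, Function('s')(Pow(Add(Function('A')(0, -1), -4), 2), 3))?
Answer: 2964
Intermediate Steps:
Function('A')(G, B) = Mul(Rational(-1, 3), Pow(G, 2)) (Function('A')(G, B) = Mul(Rational(-1, 3), Mul(G, G)) = Mul(Rational(-1, 3), Pow(G, 2)))
Function('s')(c, V) = Mul(V, Add(V, c))
Y = 52
Mul(Y, Function('s')(Pow(Add(Function('A')(0, -1), -4), 2), 3)) = Mul(52, Mul(3, Add(3, Pow(Add(Mul(Rational(-1, 3), Pow(0, 2)), -4), 2)))) = Mul(52, Mul(3, Add(3, Pow(Add(Mul(Rational(-1, 3), 0), -4), 2)))) = Mul(52, Mul(3, Add(3, Pow(Add(0, -4), 2)))) = Mul(52, Mul(3, Add(3, Pow(-4, 2)))) = Mul(52, Mul(3, Add(3, 16))) = Mul(52, Mul(3, 19)) = Mul(52, 57) = 2964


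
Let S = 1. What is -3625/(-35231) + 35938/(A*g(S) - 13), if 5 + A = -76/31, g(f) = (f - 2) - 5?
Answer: 39253645393/34632073 ≈ 1133.4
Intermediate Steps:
g(f) = -7 + f (g(f) = (-2 + f) - 5 = -7 + f)
A = -231/31 (A = -5 - 76/31 = -231/31 ≈ -7.4516)
-3625/(-35231) + 35938/(A*g(S) - 13) = -3625/(-35231) + 35938/(-231*(-7 + 1)/31 - 13) = -3625*(-1/35231) + 35938/(-231/31*(-6) - 13) = 3625/35231 + 35938/(1386/31 - 13) = 3625/35231 + 35938/(983/31) = 3625/35231 + 35938*(31/983) = 3625/35231 + 1114078/983 = 39253645393/34632073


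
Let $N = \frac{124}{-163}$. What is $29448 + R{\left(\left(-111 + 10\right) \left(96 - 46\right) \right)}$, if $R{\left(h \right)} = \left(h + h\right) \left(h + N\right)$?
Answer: $\frac{8319867424}{163} \approx 5.1042 \cdot 10^{7}$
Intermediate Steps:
$N = - \frac{124}{163}$ ($N = 124 \left(- \frac{1}{163}\right) = - \frac{124}{163} \approx -0.76074$)
$R{\left(h \right)} = 2 h \left(- \frac{124}{163} + h\right)$ ($R{\left(h \right)} = \left(h + h\right) \left(h - \frac{124}{163}\right) = 2 h \left(- \frac{124}{163} + h\right)$)
$29448 + R{\left(\left(-111 + 10\right) \left(96 - 46\right) \right)} = 29448 + \frac{2 \left(-111 + 10\right) \left(96 - 46\right) \left(-124 + 163 \left(-111 + 10\right) \left(96 - 46\right)\right)}{163} = 29448 + \frac{2 \left(\left(-101\right) 50\right) \left(-124 + 163 \left(\left(-101\right) 50\right)\right)}{163} = 29448 + \frac{2}{163} \left(-5050\right) \left(-124 + 163 \left(-5050\right)\right) = 29448 + \frac{2}{163} \left(-5050\right) \left(-124 - 823150\right) = 29448 + \frac{2}{163} \left(-5050\right) \left(-823274\right) = 29448 + \frac{8315067400}{163} = \frac{8319867424}{163}$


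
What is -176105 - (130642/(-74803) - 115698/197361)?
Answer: -866612665559153/4921064961 ≈ -1.7610e+5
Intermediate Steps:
-176105 - (130642/(-74803) - 115698/197361) = -176105 - (130642*(-1/74803) - 115698*1/197361) = -176105 - (-130642/74803 - 38566/65787) = -176105 - 1*(-11479397752/4921064961) = -176105 + 11479397752/4921064961 = -866612665559153/4921064961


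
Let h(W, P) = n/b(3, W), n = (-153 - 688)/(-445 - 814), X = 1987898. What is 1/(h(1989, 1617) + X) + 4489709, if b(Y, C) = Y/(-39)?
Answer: 11236631092990400/2502752649 ≈ 4.4897e+6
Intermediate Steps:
b(Y, C) = -Y/39 (b(Y, C) = Y*(-1/39) = -Y/39)
n = 841/1259 (n = -841/(-1259) = -841*(-1/1259) = 841/1259 ≈ 0.66799)
h(W, P) = -10933/1259 (h(W, P) = 841/(1259*((-1/39*3))) = 841/(1259*(-1/13)) = (841/1259)*(-13) = -10933/1259)
1/(h(1989, 1617) + X) + 4489709 = 1/(-10933/1259 + 1987898) + 4489709 = 1/(2502752649/1259) + 4489709 = 1259/2502752649 + 4489709 = 11236631092990400/2502752649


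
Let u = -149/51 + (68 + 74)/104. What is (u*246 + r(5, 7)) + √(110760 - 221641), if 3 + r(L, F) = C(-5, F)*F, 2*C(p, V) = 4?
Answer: -164345/442 + I*√110881 ≈ -371.82 + 332.99*I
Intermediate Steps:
C(p, V) = 2 (C(p, V) = (½)*4 = 2)
r(L, F) = -3 + 2*F
u = -4127/2652 (u = -149*1/51 + 142*(1/104) = -149/51 + 71/52 = -4127/2652 ≈ -1.5562)
(u*246 + r(5, 7)) + √(110760 - 221641) = (-4127/2652*246 + (-3 + 2*7)) + √(110760 - 221641) = (-169207/442 + (-3 + 14)) + √(-110881) = (-169207/442 + 11) + I*√110881 = -164345/442 + I*√110881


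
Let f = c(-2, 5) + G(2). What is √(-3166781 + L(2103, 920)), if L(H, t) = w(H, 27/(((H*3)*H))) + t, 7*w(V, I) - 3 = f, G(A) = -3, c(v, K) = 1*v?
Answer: 11*I*√1282043/7 ≈ 1779.3*I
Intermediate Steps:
c(v, K) = v
f = -5 (f = -2 - 3 = -5)
w(V, I) = -2/7 (w(V, I) = 3/7 + (⅐)*(-5) = 3/7 - 5/7 = -2/7)
L(H, t) = -2/7 + t
√(-3166781 + L(2103, 920)) = √(-3166781 + (-2/7 + 920)) = √(-3166781 + 6438/7) = √(-22161029/7) = 11*I*√1282043/7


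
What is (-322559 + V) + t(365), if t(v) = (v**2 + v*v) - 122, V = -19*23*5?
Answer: -58416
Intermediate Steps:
V = -2185 (V = -437*5 = -2185)
t(v) = -122 + 2*v**2 (t(v) = (v**2 + v**2) - 122 = 2*v**2 - 122 = -122 + 2*v**2)
(-322559 + V) + t(365) = (-322559 - 2185) + (-122 + 2*365**2) = -324744 + (-122 + 2*133225) = -324744 + (-122 + 266450) = -324744 + 266328 = -58416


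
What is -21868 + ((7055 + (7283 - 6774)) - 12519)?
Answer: -26823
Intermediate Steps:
-21868 + ((7055 + (7283 - 6774)) - 12519) = -21868 + ((7055 + 509) - 12519) = -21868 + (7564 - 12519) = -21868 - 4955 = -26823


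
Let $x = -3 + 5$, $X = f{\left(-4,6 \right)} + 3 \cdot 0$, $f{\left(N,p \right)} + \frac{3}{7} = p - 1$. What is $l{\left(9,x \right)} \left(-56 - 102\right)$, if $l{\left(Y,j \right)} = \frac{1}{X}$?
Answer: $- \frac{553}{16} \approx -34.563$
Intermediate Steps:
$f{\left(N,p \right)} = - \frac{10}{7} + p$ ($f{\left(N,p \right)} = - \frac{3}{7} + \left(p - 1\right) = - \frac{3}{7} + \left(-1 + p\right) = - \frac{10}{7} + p$)
$X = \frac{32}{7}$ ($X = \left(- \frac{10}{7} + 6\right) + 3 \cdot 0 = \frac{32}{7} + 0 = \frac{32}{7} \approx 4.5714$)
$x = 2$
$l{\left(Y,j \right)} = \frac{7}{32}$ ($l{\left(Y,j \right)} = \frac{1}{\frac{32}{7}} = \frac{7}{32}$)
$l{\left(9,x \right)} \left(-56 - 102\right) = \frac{7 \left(-56 - 102\right)}{32} = \frac{7}{32} \left(-158\right) = - \frac{553}{16}$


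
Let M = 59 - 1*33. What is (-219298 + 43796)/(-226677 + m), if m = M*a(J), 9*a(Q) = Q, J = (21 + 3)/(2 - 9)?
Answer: 3685542/4760425 ≈ 0.77420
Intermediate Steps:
M = 26 (M = 59 - 33 = 26)
J = -24/7 (J = 24/(-7) = 24*(-1/7) = -24/7 ≈ -3.4286)
a(Q) = Q/9
m = -208/21 (m = 26*((1/9)*(-24/7)) = 26*(-8/21) = -208/21 ≈ -9.9048)
(-219298 + 43796)/(-226677 + m) = (-219298 + 43796)/(-226677 - 208/21) = -175502/(-4760425/21) = -175502*(-21/4760425) = 3685542/4760425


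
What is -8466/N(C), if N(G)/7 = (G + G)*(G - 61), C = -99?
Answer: -1411/36960 ≈ -0.038176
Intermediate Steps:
N(G) = 14*G*(-61 + G) (N(G) = 7*((G + G)*(G - 61)) = 7*((2*G)*(-61 + G)) = 7*(2*G*(-61 + G)) = 14*G*(-61 + G))
-8466/N(C) = -8466*(-1/(1386*(-61 - 99))) = -8466/(14*(-99)*(-160)) = -8466/221760 = -8466*1/221760 = -1411/36960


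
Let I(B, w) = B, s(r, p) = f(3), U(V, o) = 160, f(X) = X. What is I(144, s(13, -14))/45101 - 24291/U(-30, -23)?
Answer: -1095525351/7216160 ≈ -151.82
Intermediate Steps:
s(r, p) = 3
I(144, s(13, -14))/45101 - 24291/U(-30, -23) = 144/45101 - 24291/160 = -1095525351/7216160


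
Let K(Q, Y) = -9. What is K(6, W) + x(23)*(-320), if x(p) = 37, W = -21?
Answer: -11849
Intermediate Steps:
K(6, W) + x(23)*(-320) = -9 + 37*(-320) = -9 - 11840 = -11849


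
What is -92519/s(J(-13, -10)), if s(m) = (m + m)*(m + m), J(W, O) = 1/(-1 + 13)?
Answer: -3330684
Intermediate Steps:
J(W, O) = 1/12
s(m) = 4*m² (s(m) = (2*m)*(2*m) = 4*m²)
-92519/s(J(-13, -10)) = -92519/(4*(1/12)²) = -92519/(4*(1/144)) = -92519/1/36 = -92519*36 = -3330684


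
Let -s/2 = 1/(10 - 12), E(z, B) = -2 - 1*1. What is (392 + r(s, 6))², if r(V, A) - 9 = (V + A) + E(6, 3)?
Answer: 164025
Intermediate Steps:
E(z, B) = -3 (E(z, B) = -2 - 1 = -3)
s = 1 (s = -2/(10 - 12) = -2/(-2) = -2*(-½) = 1)
r(V, A) = 6 + A + V (r(V, A) = 9 + ((V + A) - 3) = 9 + ((A + V) - 3) = 9 + (-3 + A + V) = 6 + A + V)
(392 + r(s, 6))² = (392 + (6 + 6 + 1))² = (392 + 13)² = 405² = 164025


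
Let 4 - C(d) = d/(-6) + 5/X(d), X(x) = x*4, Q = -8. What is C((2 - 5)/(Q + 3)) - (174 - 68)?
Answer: -6239/60 ≈ -103.98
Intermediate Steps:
X(x) = 4*x
C(d) = 4 - 5/(4*d) + d/6 (C(d) = 4 - (d/(-6) + 5/((4*d))) = 4 - (d*(-⅙) + 5*(1/(4*d))) = 4 - (-d/6 + 5/(4*d)) = 4 + (-5/(4*d) + d/6) = 4 - 5/(4*d) + d/6)
C((2 - 5)/(Q + 3)) - (174 - 68) = (4 - 5*(-8 + 3)/(2 - 5)/4 + ((2 - 5)/(-8 + 3))/6) - (174 - 68) = (4 - 5/(4*((-3/(-5)))) + (-3/(-5))/6) - 1*106 = (4 - 5/(4*((-3*(-⅕)))) + (-3*(-⅕))/6) - 106 = (4 - 5/(4*⅗) + (⅙)*(⅗)) - 106 = (4 - 5/4*5/3 + ⅒) - 106 = (4 - 25/12 + ⅒) - 106 = 121/60 - 106 = -6239/60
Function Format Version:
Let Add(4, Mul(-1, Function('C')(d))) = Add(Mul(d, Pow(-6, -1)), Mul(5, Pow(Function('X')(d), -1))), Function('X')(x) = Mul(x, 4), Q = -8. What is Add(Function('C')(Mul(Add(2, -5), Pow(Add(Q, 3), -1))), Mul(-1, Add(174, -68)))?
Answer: Rational(-6239, 60) ≈ -103.98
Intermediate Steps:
Function('X')(x) = Mul(4, x)
Function('C')(d) = Add(4, Mul(Rational(-5, 4), Pow(d, -1)), Mul(Rational(1, 6), d)) (Function('C')(d) = Add(4, Mul(-1, Add(Mul(d, Pow(-6, -1)), Mul(5, Pow(Mul(4, d), -1))))) = Add(4, Mul(-1, Add(Mul(d, Rational(-1, 6)), Mul(5, Mul(Rational(1, 4), Pow(d, -1)))))) = Add(4, Mul(-1, Add(Mul(Rational(-1, 6), d), Mul(Rational(5, 4), Pow(d, -1))))) = Add(4, Add(Mul(Rational(-5, 4), Pow(d, -1)), Mul(Rational(1, 6), d))) = Add(4, Mul(Rational(-5, 4), Pow(d, -1)), Mul(Rational(1, 6), d)))
Add(Function('C')(Mul(Add(2, -5), Pow(Add(Q, 3), -1))), Mul(-1, Add(174, -68))) = Add(Add(4, Mul(Rational(-5, 4), Pow(Mul(Add(2, -5), Pow(Add(-8, 3), -1)), -1)), Mul(Rational(1, 6), Mul(Add(2, -5), Pow(Add(-8, 3), -1)))), Mul(-1, Add(174, -68))) = Add(Add(4, Mul(Rational(-5, 4), Pow(Mul(-3, Pow(-5, -1)), -1)), Mul(Rational(1, 6), Mul(-3, Pow(-5, -1)))), Mul(-1, 106)) = Add(Add(4, Mul(Rational(-5, 4), Pow(Mul(-3, Rational(-1, 5)), -1)), Mul(Rational(1, 6), Mul(-3, Rational(-1, 5)))), -106) = Add(Add(4, Mul(Rational(-5, 4), Pow(Rational(3, 5), -1)), Mul(Rational(1, 6), Rational(3, 5))), -106) = Add(Add(4, Mul(Rational(-5, 4), Rational(5, 3)), Rational(1, 10)), -106) = Add(Add(4, Rational(-25, 12), Rational(1, 10)), -106) = Add(Rational(121, 60), -106) = Rational(-6239, 60)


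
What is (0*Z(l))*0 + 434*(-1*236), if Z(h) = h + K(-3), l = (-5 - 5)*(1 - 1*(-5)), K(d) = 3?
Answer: -102424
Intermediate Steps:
l = -60 (l = -10*(1 + 5) = -10*6 = -60)
Z(h) = 3 + h (Z(h) = h + 3 = 3 + h)
(0*Z(l))*0 + 434*(-1*236) = (0*(3 - 60))*0 + 434*(-1*236) = (0*(-57))*0 + 434*(-236) = 0*0 - 102424 = 0 - 102424 = -102424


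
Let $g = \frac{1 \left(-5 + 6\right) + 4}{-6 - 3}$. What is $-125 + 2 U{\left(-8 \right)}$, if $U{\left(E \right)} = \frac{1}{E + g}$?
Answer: $- \frac{9643}{77} \approx -125.23$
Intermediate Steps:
$g = - \frac{5}{9}$ ($g = \frac{1 \cdot 1 + 4}{-9} = \left(1 + 4\right) \left(- \frac{1}{9}\right) = 5 \left(- \frac{1}{9}\right) = - \frac{5}{9} \approx -0.55556$)
$U{\left(E \right)} = \frac{1}{- \frac{5}{9} + E}$ ($U{\left(E \right)} = \frac{1}{E - \frac{5}{9}} = \frac{1}{- \frac{5}{9} + E}$)
$-125 + 2 U{\left(-8 \right)} = -125 + 2 \frac{9}{-5 + 9 \left(-8\right)} = -125 + 2 \frac{9}{-5 - 72} = -125 + 2 \frac{9}{-77} = -125 + 2 \cdot 9 \left(- \frac{1}{77}\right) = -125 + 2 \left(- \frac{9}{77}\right) = -125 - \frac{18}{77} = - \frac{9643}{77}$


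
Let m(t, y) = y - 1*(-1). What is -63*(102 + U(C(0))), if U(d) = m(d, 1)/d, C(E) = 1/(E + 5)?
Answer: -7056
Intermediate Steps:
m(t, y) = 1 + y (m(t, y) = y + 1 = 1 + y)
C(E) = 1/(5 + E)
U(d) = 2/d (U(d) = (1 + 1)/d = 2/d)
-63*(102 + U(C(0))) = -63*(102 + 2/(1/(5 + 0))) = -63*(102 + 2/(1/5)) = -63*(102 + 2/(⅕)) = -63*(102 + 2*5) = -63*(102 + 10) = -63*112 = -7056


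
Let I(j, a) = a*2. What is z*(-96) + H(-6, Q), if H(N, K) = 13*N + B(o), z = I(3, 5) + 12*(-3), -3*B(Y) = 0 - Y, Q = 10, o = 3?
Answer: 2419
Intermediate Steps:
B(Y) = Y/3 (B(Y) = -(0 - Y)/3 = -(-1)*Y/3 = Y/3)
I(j, a) = 2*a
z = -26 (z = 2*5 + 12*(-3) = 10 - 36 = -26)
H(N, K) = 1 + 13*N (H(N, K) = 13*N + (⅓)*3 = 13*N + 1 = 1 + 13*N)
z*(-96) + H(-6, Q) = -26*(-96) + (1 + 13*(-6)) = 2496 + (1 - 78) = 2496 - 77 = 2419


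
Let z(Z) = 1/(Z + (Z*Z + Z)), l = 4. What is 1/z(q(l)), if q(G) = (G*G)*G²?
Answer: 66048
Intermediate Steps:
q(G) = G⁴ (q(G) = G²*G² = G⁴)
z(Z) = 1/(Z² + 2*Z) (z(Z) = 1/(Z + (Z² + Z)) = 1/(Z + (Z + Z²)) = 1/(Z² + 2*Z))
1/z(q(l)) = 1/(1/((4⁴)*(2 + 4⁴))) = 1/(1/(256*(2 + 256))) = 1/((1/256)/258) = 1/((1/256)*(1/258)) = 1/(1/66048) = 66048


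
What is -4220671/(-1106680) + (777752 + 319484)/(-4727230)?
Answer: 374755868697/104630617928 ≈ 3.5817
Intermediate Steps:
-4220671/(-1106680) + (777752 + 319484)/(-4727230) = -4220671*(-1/1106680) + 1097236*(-1/4727230) = 4220671/1106680 - 548618/2363615 = 374755868697/104630617928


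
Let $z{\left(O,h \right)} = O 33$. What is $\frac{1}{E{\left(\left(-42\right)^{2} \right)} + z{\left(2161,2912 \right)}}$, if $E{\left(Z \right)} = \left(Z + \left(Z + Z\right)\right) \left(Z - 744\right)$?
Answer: $\frac{1}{5469153} \approx 1.8284 \cdot 10^{-7}$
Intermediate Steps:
$z{\left(O,h \right)} = 33 O$
$E{\left(Z \right)} = 3 Z \left(-744 + Z\right)$ ($E{\left(Z \right)} = \left(Z + 2 Z\right) \left(-744 + Z\right) = 3 Z \left(-744 + Z\right)$)
$\frac{1}{E{\left(\left(-42\right)^{2} \right)} + z{\left(2161,2912 \right)}} = \frac{1}{3 \left(-42\right)^{2} \left(-744 + \left(-42\right)^{2}\right) + 33 \cdot 2161} = \frac{1}{3 \cdot 1764 \left(-744 + 1764\right) + 71313} = \frac{1}{3 \cdot 1764 \cdot 1020 + 71313} = \frac{1}{5397840 + 71313} = \frac{1}{5469153}$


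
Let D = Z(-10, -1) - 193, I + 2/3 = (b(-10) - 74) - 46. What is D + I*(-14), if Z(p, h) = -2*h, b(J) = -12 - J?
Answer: 4579/3 ≈ 1526.3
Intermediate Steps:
I = -368/3 (I = -⅔ + (((-12 - 1*(-10)) - 74) - 46) = -⅔ + (((-12 + 10) - 74) - 46) = -⅔ + ((-2 - 74) - 46) = -⅔ + (-76 - 46) = -⅔ - 122 = -368/3 ≈ -122.67)
D = -191 (D = -2*(-1) - 193 = 2 - 193 = -191)
D + I*(-14) = -191 - 368/3*(-14) = -191 + 5152/3 = 4579/3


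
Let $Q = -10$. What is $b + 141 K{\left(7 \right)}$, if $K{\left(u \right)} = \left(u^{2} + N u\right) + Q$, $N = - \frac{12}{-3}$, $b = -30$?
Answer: $9417$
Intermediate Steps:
$N = 4$ ($N = \left(-12\right) \left(- \frac{1}{3}\right) = 4$)
$K{\left(u \right)} = -10 + u^{2} + 4 u$ ($K{\left(u \right)} = \left(u^{2} + 4 u\right) - 10 = -10 + u^{2} + 4 u$)
$b + 141 K{\left(7 \right)} = -30 + 141 \left(-10 + 7^{2} + 4 \cdot 7\right) = -30 + 141 \left(-10 + 49 + 28\right) = -30 + 141 \cdot 67 = -30 + 9447 = 9417$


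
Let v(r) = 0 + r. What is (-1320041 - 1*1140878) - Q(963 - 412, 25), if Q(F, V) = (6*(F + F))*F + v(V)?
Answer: -6104156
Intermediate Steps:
v(r) = r
Q(F, V) = V + 12*F² (Q(F, V) = (6*(F + F))*F + V = (6*(2*F))*F + V = (12*F)*F + V = 12*F² + V = V + 12*F²)
(-1320041 - 1*1140878) - Q(963 - 412, 25) = (-1320041 - 1*1140878) - (25 + 12*(963 - 412)²) = (-1320041 - 1140878) - (25 + 12*551²) = -2460919 - (25 + 12*303601) = -2460919 - (25 + 3643212) = -2460919 - 1*3643237 = -2460919 - 3643237 = -6104156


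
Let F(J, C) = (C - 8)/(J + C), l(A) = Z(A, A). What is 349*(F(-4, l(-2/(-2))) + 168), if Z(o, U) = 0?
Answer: 59330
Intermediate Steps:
l(A) = 0
F(J, C) = (-8 + C)/(C + J)
349*(F(-4, l(-2/(-2))) + 168) = 349*((-8 + 0)/(0 - 4) + 168) = 349*(-8/(-4) + 168) = 349*(-¼*(-8) + 168) = 349*(2 + 168) = 349*170 = 59330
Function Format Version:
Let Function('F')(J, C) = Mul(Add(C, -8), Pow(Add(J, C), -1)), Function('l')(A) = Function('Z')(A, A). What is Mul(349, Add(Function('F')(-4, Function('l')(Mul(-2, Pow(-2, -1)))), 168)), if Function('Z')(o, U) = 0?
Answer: 59330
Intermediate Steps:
Function('l')(A) = 0
Function('F')(J, C) = Mul(Pow(Add(C, J), -1), Add(-8, C)) (Function('F')(J, C) = Mul(Add(-8, C), Pow(Add(C, J), -1)) = Mul(Pow(Add(C, J), -1), Add(-8, C)))
Mul(349, Add(Function('F')(-4, Function('l')(Mul(-2, Pow(-2, -1)))), 168)) = Mul(349, Add(Mul(Pow(Add(0, -4), -1), Add(-8, 0)), 168)) = Mul(349, Add(Mul(Pow(-4, -1), -8), 168)) = Mul(349, Add(Mul(Rational(-1, 4), -8), 168)) = Mul(349, Add(2, 168)) = Mul(349, 170) = 59330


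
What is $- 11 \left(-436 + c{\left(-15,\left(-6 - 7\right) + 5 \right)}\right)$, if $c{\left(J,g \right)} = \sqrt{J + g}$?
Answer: $4796 - 11 i \sqrt{23} \approx 4796.0 - 52.754 i$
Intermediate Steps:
$- 11 \left(-436 + c{\left(-15,\left(-6 - 7\right) + 5 \right)}\right) = - 11 \left(-436 + \sqrt{-15 + \left(\left(-6 - 7\right) + 5\right)}\right) = - 11 \left(-436 + \sqrt{-15 + \left(-13 + 5\right)}\right) = - 11 \left(-436 + \sqrt{-15 - 8}\right) = - 11 \left(-436 + \sqrt{-23}\right) = - 11 \left(-436 + i \sqrt{23}\right) = 4796 - 11 i \sqrt{23}$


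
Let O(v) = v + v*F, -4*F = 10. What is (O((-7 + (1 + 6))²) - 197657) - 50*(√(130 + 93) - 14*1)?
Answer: -196957 - 50*√223 ≈ -1.9770e+5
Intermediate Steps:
F = -5/2 (F = -¼*10 = -5/2 ≈ -2.5000)
O(v) = -3*v/2 (O(v) = v + v*(-5/2) = v - 5*v/2 = -3*v/2)
(O((-7 + (1 + 6))²) - 197657) - 50*(√(130 + 93) - 14*1) = (-3*(-7 + (1 + 6))²/2 - 197657) - 50*(√(130 + 93) - 14*1) = (-3*(-7 + 7)²/2 - 197657) - 50*(√223 - 14) = (-3/2*0² - 197657) - 50*(-14 + √223) = (-3/2*0 - 197657) + (700 - 50*√223) = (0 - 197657) + (700 - 50*√223) = -197657 + (700 - 50*√223) = -196957 - 50*√223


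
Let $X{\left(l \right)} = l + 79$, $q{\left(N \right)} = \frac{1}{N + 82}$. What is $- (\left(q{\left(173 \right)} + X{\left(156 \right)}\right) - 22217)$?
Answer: $\frac{5605409}{255} \approx 21982.0$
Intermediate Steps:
$q{\left(N \right)} = \frac{1}{82 + N}$
$X{\left(l \right)} = 79 + l$
$- (\left(q{\left(173 \right)} + X{\left(156 \right)}\right) - 22217) = - (\left(\frac{1}{82 + 173} + \left(79 + 156\right)\right) - 22217) = - (\left(\frac{1}{255} + 235\right) - 22217) = - (\frac{59926}{255} - 22217) = \left(-1\right) \left(- \frac{5605409}{255}\right) = \frac{5605409}{255}$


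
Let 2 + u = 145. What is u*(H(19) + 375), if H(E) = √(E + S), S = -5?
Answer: 53625 + 143*√14 ≈ 54160.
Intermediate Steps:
H(E) = √(-5 + E) (H(E) = √(E - 5) = √(-5 + E))
u = 143 (u = -2 + 145 = 143)
u*(H(19) + 375) = 143*(√(-5 + 19) + 375) = 143*(√14 + 375) = 143*(375 + √14) = 53625 + 143*√14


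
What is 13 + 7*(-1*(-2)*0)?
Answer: 13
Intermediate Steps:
13 + 7*(-1*(-2)*0) = 13 + 7*(2*0) = 13 + 7*0 = 13 + 0 = 13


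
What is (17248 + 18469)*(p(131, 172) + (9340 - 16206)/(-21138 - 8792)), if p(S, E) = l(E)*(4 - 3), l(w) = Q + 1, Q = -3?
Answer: -946393349/14965 ≈ -63240.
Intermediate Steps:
l(w) = -2 (l(w) = -3 + 1 = -2)
p(S, E) = -2 (p(S, E) = -2*(4 - 3) = -2*1 = -2)
(17248 + 18469)*(p(131, 172) + (9340 - 16206)/(-21138 - 8792)) = (17248 + 18469)*(-2 + (9340 - 16206)/(-21138 - 8792)) = 35717*(-2 - 6866/(-29930)) = 35717*(-2 - 6866*(-1/29930)) = 35717*(-2 + 3433/14965) = 35717*(-26497/14965) = -946393349/14965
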